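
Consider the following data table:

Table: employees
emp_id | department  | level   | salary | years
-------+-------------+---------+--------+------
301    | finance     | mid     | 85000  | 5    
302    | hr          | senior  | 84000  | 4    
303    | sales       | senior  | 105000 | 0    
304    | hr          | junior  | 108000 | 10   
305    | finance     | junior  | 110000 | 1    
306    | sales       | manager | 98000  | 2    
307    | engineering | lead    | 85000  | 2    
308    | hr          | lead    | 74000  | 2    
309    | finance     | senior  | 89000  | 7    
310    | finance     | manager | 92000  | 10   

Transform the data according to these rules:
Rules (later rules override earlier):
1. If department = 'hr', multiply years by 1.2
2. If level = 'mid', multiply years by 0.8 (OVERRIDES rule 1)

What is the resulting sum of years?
45.2

Step 1: Rule 2 takes priority for records with level = 'mid'
  - 1 records: 5 × 0.8 = 4.0
Step 2: Rule 1 applies to remaining records with department = 'hr'
  - 3 records: 16 × 1.2 = 19.2
Step 3: Other records unchanged: 22
Step 4: Final sum = 4.0 + 19.2 + 22 = 45.2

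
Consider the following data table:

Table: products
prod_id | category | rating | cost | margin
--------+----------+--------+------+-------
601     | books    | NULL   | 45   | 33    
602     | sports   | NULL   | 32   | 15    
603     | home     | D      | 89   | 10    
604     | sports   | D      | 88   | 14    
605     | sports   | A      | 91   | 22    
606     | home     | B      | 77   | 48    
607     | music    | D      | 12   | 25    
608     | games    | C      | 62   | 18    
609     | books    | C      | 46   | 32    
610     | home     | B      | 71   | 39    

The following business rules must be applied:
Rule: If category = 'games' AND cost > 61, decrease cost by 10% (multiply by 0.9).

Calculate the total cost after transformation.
606.8

Step 1: Find records where category = 'games' AND cost > 61
Step 2: 1 records match, summing to 62
Step 3: After multiplier: 62 × 0.9 = 55.8
Step 4: Unaffected records sum: 551
Step 5: Final sum = 55.8 + 551 = 606.8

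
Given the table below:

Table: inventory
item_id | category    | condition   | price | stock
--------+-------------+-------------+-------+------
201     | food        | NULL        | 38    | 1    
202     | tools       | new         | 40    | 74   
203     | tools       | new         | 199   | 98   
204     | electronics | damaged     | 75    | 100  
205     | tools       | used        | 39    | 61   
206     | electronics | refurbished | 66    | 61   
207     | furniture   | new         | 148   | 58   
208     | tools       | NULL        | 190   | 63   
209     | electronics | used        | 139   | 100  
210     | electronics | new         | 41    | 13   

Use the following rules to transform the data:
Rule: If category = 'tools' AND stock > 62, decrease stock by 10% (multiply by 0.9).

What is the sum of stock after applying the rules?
605.5

Step 1: Find records where category = 'tools' AND stock > 62
Step 2: 3 records match, summing to 235
Step 3: After multiplier: 235 × 0.9 = 211.5
Step 4: Unaffected records sum: 394
Step 5: Final sum = 211.5 + 394 = 605.5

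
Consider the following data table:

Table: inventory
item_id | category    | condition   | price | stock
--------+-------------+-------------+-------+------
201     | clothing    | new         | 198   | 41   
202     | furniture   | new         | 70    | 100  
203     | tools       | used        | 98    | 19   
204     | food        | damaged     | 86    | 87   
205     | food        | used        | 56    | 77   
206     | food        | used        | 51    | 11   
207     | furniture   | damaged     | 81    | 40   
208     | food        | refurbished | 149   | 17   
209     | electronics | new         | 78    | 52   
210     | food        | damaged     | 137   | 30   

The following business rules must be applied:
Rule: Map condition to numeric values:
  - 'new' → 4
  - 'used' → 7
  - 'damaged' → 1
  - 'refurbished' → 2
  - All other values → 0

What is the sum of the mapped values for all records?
38

Step 1: Apply mapping to each record
Step 2: Count by status:
  'new': 3 records × 4 = 12
  'used': 3 records × 7 = 21
  'damaged': 3 records × 1 = 3
  'refurbished': 1 records × 2 = 2
Step 3: Sum all mapped values = 38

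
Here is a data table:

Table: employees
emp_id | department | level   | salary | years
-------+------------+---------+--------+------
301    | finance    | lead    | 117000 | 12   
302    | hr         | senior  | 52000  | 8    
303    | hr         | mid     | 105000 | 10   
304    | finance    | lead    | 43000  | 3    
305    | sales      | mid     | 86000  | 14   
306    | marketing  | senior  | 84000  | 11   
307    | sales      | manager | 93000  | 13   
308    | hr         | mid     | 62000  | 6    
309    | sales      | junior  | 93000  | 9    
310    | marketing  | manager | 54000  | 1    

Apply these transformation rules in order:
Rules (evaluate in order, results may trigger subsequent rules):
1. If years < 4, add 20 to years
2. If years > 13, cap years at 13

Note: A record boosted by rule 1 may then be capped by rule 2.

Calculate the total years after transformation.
108

Step 1: Apply rule 1 to records with years < 4
  - 2 records get bonus of 20
  - Of these, 2 records then exceed 13 and get capped
Step 2: Apply rule 2 to records with years > 13
  - 1 records (original) are capped
Step 3: Calculate final sum = 108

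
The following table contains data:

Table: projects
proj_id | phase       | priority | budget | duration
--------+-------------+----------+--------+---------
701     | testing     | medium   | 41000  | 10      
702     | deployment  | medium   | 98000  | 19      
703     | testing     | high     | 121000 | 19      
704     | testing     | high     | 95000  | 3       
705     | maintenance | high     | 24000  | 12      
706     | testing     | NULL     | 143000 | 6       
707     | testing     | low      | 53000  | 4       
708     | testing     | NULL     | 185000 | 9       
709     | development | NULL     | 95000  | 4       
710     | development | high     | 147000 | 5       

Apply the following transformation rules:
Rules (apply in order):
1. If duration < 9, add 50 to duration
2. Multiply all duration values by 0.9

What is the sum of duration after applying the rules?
306.9

Step 1: Apply Rule 1 - Add 50 to records with duration < 9
  - 5 records affected: 22 + (5 × 50) = 272
  - Unaffected records: 69
  - Sum after Rule 1: 341
Step 2: Apply Rule 2 - Multiply all by 0.9
  - 341 × 0.9 = 306.9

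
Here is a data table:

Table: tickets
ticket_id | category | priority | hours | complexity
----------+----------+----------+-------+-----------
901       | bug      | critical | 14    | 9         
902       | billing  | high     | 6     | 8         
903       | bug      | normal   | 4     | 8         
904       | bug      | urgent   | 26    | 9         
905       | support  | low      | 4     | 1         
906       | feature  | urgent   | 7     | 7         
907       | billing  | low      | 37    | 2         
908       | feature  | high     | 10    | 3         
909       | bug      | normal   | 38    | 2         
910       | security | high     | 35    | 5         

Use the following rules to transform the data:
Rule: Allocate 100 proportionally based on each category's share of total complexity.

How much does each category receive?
billing: 18.52, bug: 51.85, feature: 18.52, security: 9.26, support: 1.85

Step 1: Calculate total complexity = 54
Step 2: Calculate each category's proportion:
  billing: 10/54 = 18.52% → 18.52
  bug: 28/54 = 51.85% → 51.85
  feature: 10/54 = 18.52% → 18.52
  security: 5/54 = 9.26% → 9.26
  support: 1/54 = 1.85% → 1.85
Step 3: Verify: sum of allocations ≈ 100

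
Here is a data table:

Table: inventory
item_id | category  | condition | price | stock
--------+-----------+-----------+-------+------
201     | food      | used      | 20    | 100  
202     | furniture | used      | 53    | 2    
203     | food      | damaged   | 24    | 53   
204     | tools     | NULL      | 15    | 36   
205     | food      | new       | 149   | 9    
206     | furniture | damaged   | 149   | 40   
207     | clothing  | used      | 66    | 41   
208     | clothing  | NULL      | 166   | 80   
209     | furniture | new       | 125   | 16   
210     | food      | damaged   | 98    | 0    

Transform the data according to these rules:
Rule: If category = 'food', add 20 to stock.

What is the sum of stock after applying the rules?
457

Step 1: Count records where category = 'food': 4
Step 2: Total bonus added: 4 × 20 = 80
Step 3: Original sum of stock: 377
Step 4: Final sum = 377 + 80 = 457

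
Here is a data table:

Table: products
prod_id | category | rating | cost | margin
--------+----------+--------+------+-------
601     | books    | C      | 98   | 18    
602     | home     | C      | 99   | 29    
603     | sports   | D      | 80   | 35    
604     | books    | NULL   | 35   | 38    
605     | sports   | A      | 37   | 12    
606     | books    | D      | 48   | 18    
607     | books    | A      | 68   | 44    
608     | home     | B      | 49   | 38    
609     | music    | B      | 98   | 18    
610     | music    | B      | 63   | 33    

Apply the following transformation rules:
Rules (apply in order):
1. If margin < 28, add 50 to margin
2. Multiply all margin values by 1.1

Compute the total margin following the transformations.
531.3

Step 1: Apply Rule 1 - Add 50 to records with margin < 28
  - 4 records affected: 66 + (4 × 50) = 266
  - Unaffected records: 217
  - Sum after Rule 1: 483
Step 2: Apply Rule 2 - Multiply all by 1.1
  - 483 × 1.1 = 531.3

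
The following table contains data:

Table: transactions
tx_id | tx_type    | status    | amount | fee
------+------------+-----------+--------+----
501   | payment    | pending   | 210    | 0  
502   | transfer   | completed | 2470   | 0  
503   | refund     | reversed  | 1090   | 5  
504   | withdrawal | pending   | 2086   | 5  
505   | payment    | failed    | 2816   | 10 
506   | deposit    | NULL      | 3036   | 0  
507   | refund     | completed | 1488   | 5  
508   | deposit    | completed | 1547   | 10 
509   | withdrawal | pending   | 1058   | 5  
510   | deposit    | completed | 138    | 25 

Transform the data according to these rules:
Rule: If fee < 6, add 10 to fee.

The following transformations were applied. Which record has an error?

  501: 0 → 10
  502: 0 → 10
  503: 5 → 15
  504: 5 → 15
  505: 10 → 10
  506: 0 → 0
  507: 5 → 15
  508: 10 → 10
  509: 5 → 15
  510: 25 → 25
Record 506 has an error. The correct transformed value should be 10, not 0.

Step 1: Check each record against the rule
Step 2: Record 506 has fee = 0
Step 3: Since 0 < 6, the bonus should have been applied
Step 4: Correct value = 10, but claimed value = 0
Conclusion: Record 506 has the error.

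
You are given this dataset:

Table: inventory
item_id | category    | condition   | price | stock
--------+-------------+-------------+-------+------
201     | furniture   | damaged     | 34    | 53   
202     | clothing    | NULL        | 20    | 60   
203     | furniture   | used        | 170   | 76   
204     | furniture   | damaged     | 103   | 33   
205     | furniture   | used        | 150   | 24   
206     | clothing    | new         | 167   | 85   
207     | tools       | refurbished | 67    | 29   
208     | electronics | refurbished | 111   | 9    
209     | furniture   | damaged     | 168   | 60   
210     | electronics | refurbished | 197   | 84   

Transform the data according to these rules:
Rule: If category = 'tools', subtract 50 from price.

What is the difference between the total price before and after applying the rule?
50

Step 1: Original sum of price = 1187
Step 2: 1 records have category = 'tools'
Step 3: Each affected record changes by -50
Step 4: Total change = 1 × -50 = -50
Step 5: New sum = 1187 + -50 = 1137
Step 6: Difference = |1137 - 1187| = 50
        (Sum decreased by 50)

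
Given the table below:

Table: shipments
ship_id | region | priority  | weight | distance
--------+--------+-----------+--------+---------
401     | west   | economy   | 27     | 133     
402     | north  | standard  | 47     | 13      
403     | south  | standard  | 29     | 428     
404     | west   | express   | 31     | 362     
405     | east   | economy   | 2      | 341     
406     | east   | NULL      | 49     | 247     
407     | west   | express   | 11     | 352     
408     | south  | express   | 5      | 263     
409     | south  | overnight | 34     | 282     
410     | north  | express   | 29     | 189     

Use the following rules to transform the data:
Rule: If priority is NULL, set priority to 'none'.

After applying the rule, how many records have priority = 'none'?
1

Step 1: Count records where priority IS NULL
Step 2: Found 1 records with NULL priority
Step 3: These records will have priority set to 'none'
Step 4: Records already having priority = 'none': 0
Step 5: Answer: 1 + 0 = 1 records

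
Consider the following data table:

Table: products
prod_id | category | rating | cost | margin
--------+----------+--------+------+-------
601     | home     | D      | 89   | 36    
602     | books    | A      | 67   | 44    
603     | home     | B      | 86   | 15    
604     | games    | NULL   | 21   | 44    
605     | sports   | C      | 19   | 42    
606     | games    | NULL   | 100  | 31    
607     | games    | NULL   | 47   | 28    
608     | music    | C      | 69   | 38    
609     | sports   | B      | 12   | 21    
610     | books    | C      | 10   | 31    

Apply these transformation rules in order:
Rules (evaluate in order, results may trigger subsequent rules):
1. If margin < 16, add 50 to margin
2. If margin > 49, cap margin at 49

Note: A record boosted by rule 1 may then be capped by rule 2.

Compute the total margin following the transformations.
364

Step 1: Apply rule 1 to records with margin < 16
  - 1 records get bonus of 50
  - Of these, 1 records then exceed 49 and get capped
Step 2: Apply rule 2 to records with margin > 49
  - 0 records (original) are capped
Step 3: Calculate final sum = 364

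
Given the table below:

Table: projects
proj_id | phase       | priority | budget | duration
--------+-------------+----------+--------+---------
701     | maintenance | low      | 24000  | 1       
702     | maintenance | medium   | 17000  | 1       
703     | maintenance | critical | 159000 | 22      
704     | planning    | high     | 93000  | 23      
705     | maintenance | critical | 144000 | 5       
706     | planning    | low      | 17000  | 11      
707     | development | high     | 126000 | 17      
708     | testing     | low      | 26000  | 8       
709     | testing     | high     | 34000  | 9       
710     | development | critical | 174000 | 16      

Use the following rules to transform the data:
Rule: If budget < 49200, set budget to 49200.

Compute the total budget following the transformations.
942000

Step 1: 5 records have budget < 49200
Step 2: These records originally summed to 118000
Step 3: After setting to minimum: 5 × 49200 = 246000
Step 4: Unaffected records sum: 696000
Step 5: Final sum = 246000 + 696000 = 942000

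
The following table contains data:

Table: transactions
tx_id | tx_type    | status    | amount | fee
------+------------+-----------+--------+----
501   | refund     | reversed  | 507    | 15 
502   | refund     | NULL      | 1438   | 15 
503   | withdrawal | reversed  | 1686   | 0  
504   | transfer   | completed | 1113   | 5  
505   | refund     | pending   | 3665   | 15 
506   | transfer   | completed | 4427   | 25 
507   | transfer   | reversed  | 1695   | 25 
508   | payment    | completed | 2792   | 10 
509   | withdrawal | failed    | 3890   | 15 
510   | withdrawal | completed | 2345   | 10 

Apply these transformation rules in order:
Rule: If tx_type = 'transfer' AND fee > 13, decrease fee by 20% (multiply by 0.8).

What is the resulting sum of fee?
125.0

Step 1: Find records where tx_type = 'transfer' AND fee > 13
Step 2: 2 records match, summing to 50
Step 3: After multiplier: 50 × 0.8 = 40.0
Step 4: Unaffected records sum: 85
Step 5: Final sum = 40.0 + 85 = 125.0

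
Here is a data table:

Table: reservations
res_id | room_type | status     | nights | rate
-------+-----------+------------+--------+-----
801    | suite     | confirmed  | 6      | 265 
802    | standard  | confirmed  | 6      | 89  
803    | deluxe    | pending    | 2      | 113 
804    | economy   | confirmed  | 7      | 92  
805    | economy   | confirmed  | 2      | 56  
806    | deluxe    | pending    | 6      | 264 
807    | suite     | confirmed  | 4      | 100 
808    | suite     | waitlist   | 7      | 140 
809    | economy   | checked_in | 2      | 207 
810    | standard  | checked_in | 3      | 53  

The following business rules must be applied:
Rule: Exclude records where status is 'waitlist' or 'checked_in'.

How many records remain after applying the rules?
7

Step 1: Count records to exclude
  - 1 (waitlist) + 2 (checked_in) = 3 records
Step 2: Total records: 10
Step 3: Remaining = 10 - 3 = 7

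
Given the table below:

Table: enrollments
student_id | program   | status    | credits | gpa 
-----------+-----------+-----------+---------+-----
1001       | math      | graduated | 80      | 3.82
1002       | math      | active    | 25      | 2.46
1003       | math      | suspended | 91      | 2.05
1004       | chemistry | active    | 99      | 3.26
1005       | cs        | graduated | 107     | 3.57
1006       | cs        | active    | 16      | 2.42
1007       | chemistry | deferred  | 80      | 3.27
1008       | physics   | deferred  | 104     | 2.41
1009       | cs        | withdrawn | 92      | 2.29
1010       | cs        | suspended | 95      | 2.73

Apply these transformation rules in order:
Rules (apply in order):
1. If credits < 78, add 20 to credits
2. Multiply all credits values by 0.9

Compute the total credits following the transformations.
746.1

Step 1: Apply Rule 1 - Add 20 to records with credits < 78
  - 2 records affected: 41 + (2 × 20) = 81
  - Unaffected records: 748
  - Sum after Rule 1: 829
Step 2: Apply Rule 2 - Multiply all by 0.9
  - 829 × 0.9 = 746.1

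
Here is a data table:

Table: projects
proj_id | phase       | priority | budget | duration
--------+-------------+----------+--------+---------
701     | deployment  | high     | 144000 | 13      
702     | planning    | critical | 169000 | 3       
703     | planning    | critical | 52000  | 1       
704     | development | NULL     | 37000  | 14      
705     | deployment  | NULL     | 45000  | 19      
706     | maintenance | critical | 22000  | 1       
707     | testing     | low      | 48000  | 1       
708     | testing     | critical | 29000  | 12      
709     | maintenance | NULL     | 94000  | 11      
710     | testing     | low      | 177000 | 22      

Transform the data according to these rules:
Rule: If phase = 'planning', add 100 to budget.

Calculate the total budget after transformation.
817200

Step 1: Count records where phase = 'planning': 2
Step 2: Total bonus added: 2 × 100 = 200
Step 3: Original sum of budget: 817000
Step 4: Final sum = 817000 + 200 = 817200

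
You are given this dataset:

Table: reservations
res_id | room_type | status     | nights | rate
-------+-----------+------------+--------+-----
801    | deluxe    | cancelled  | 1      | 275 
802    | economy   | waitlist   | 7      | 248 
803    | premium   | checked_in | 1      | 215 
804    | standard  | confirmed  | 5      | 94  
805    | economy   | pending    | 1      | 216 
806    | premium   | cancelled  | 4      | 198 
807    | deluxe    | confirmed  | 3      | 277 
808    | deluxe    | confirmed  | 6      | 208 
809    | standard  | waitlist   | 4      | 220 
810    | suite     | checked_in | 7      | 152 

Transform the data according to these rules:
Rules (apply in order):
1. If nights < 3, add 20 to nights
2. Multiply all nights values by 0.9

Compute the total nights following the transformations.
89.1

Step 1: Apply Rule 1 - Add 20 to records with nights < 3
  - 3 records affected: 3 + (3 × 20) = 63
  - Unaffected records: 36
  - Sum after Rule 1: 99
Step 2: Apply Rule 2 - Multiply all by 0.9
  - 99 × 0.9 = 89.1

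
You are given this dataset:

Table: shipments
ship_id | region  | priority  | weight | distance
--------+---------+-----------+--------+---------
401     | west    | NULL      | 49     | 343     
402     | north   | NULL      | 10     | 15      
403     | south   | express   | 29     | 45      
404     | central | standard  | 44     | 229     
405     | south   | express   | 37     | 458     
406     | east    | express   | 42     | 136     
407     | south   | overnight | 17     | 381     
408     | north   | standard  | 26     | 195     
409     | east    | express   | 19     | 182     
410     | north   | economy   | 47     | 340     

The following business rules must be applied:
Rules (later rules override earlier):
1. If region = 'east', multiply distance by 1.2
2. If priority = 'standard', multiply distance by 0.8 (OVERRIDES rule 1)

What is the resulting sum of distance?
2302.8

Step 1: Rule 2 takes priority for records with priority = 'standard'
  - 2 records: 424 × 0.8 = 339.2
Step 2: Rule 1 applies to remaining records with region = 'east'
  - 2 records: 318 × 1.2 = 381.6
Step 3: Other records unchanged: 1582
Step 4: Final sum = 339.2 + 381.6 + 1582 = 2302.8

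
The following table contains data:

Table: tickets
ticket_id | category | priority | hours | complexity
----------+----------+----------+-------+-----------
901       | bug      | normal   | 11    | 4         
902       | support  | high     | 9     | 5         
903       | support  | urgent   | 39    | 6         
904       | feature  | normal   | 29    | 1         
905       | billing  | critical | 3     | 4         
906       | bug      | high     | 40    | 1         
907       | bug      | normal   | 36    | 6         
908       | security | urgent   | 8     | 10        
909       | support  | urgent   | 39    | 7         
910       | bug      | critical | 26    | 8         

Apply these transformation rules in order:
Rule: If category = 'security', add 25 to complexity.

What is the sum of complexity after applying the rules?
77

Step 1: Count records where category = 'security': 1
Step 2: Total bonus added: 1 × 25 = 25
Step 3: Original sum of complexity: 52
Step 4: Final sum = 52 + 25 = 77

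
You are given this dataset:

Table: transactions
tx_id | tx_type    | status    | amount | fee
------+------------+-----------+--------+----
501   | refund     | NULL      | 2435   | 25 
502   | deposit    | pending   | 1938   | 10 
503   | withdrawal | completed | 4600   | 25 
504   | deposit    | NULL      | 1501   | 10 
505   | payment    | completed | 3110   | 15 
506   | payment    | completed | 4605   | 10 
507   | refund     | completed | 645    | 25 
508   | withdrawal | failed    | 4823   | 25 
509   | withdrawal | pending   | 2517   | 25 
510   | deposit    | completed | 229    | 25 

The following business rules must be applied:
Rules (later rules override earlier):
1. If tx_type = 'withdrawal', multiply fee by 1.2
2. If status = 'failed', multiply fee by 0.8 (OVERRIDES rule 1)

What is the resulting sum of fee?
200.0

Step 1: Rule 2 takes priority for records with status = 'failed'
  - 1 records: 25 × 0.8 = 20.0
Step 2: Rule 1 applies to remaining records with tx_type = 'withdrawal'
  - 2 records: 50 × 1.2 = 60.0
Step 3: Other records unchanged: 120
Step 4: Final sum = 20.0 + 60.0 + 120 = 200.0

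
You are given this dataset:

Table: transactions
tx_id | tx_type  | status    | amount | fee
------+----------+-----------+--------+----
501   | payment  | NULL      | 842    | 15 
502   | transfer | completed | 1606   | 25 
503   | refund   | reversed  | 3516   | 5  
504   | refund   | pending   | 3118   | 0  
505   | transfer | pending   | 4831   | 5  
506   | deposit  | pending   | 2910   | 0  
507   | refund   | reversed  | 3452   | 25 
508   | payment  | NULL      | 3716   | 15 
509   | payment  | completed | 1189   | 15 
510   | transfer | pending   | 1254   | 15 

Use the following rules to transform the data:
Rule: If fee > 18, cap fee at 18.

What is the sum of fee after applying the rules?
106

Step 1: 2 records have fee > 18
Step 2: These records originally summed to 50
Step 3: After capping: 2 × 18 = 36
Step 4: Unaffected records sum: 70
Step 5: Final sum = 36 + 70 = 106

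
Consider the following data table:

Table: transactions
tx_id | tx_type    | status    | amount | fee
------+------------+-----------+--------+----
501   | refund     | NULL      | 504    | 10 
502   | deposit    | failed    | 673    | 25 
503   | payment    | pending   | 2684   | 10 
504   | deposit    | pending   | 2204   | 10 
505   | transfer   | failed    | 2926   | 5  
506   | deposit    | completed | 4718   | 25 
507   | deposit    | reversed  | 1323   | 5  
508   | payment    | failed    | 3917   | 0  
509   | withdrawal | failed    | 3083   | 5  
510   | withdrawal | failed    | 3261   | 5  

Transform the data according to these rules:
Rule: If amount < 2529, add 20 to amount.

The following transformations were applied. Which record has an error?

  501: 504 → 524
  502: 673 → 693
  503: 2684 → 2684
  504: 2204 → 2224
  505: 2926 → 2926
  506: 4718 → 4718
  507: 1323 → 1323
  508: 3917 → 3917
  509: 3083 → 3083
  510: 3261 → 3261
Record 507 has an error. The correct transformed value should be 1343, not 1323.

Step 1: Check each record against the rule
Step 2: Record 507 has amount = 1323
Step 3: Since 1323 < 2529, the bonus should have been applied
Step 4: Correct value = 1343, but claimed value = 1323
Conclusion: Record 507 has the error.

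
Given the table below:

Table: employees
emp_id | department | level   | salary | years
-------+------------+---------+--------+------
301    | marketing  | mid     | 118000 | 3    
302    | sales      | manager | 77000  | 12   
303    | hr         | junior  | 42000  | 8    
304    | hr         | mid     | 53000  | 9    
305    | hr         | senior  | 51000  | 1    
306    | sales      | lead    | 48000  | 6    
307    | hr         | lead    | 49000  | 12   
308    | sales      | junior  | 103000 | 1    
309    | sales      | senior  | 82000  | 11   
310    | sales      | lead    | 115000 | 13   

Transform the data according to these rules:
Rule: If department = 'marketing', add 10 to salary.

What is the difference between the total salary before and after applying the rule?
10

Step 1: Original sum of salary = 738000
Step 2: 1 records have department = 'marketing'
Step 3: Each affected record changes by 10
Step 4: Total change = 1 × 10 = 10
Step 5: New sum = 738000 + 10 = 738010
Step 6: Difference = |738010 - 738000| = 10
        (Sum increased by 10)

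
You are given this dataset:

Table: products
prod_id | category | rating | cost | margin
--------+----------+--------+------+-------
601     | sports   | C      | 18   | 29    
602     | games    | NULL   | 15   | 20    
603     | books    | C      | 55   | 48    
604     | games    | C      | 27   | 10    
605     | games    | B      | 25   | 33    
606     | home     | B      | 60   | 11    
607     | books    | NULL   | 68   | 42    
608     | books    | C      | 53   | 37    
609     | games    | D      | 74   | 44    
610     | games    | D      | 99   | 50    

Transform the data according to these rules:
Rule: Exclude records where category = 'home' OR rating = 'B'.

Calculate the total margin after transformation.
280

Step 1: Find records where category = 'home' OR rating = 'B'
Step 2: 2 records match, summing to 44
Step 3: Original sum: 324
Step 4: Remaining sum = 324 - 44 = 280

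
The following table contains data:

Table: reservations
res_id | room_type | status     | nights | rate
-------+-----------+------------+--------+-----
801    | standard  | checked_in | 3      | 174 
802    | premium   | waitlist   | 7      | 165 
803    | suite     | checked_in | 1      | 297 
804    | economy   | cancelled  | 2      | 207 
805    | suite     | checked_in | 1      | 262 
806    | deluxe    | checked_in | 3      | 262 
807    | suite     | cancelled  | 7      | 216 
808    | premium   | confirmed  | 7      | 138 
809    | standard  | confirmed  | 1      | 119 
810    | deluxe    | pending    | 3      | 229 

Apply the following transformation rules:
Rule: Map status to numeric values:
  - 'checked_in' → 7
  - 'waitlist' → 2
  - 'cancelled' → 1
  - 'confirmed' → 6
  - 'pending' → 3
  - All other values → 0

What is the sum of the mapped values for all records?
47

Step 1: Apply mapping to each record
Step 2: Count by status:
  'checked_in': 4 records × 7 = 28
  'waitlist': 1 records × 2 = 2
  'cancelled': 2 records × 1 = 2
  'confirmed': 2 records × 6 = 12
  'pending': 1 records × 3 = 3
Step 3: Sum all mapped values = 47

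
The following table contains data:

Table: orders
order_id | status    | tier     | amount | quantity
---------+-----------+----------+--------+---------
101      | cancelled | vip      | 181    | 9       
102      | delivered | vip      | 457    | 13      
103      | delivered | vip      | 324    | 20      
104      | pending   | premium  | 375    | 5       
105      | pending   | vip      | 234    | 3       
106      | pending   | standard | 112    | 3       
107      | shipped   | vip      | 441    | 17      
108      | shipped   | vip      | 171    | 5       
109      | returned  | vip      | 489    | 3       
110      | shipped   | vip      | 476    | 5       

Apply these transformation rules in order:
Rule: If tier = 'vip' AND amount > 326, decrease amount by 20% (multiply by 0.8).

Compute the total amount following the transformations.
2887.4

Step 1: Find records where tier = 'vip' AND amount > 326
Step 2: 4 records match, summing to 1863
Step 3: After multiplier: 1863 × 0.8 = 1490.4
Step 4: Unaffected records sum: 1397
Step 5: Final sum = 1490.4 + 1397 = 2887.4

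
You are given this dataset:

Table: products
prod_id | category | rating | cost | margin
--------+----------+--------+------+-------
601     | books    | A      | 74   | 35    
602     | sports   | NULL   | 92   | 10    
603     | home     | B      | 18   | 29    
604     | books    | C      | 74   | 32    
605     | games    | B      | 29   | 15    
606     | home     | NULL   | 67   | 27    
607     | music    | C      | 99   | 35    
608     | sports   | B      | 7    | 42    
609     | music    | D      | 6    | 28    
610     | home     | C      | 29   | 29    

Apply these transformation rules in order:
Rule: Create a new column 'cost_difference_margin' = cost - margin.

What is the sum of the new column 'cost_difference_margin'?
213

Step 1: For each record, compute cost - margin
Example calculations:
  74 - 35 = 39
  92 - 10 = 82
  18 - 29 = -11
  ...
Step 2: Sum all derived values
Step 3: Total = 213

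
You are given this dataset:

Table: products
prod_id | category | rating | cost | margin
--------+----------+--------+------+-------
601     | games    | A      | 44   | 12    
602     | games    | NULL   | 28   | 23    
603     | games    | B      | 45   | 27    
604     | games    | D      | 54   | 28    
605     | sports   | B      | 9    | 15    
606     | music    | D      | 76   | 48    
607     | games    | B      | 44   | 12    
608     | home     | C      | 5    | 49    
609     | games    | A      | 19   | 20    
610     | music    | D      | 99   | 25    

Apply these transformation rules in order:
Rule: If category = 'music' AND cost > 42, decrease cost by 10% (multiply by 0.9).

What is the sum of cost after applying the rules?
405.5

Step 1: Find records where category = 'music' AND cost > 42
Step 2: 2 records match, summing to 175
Step 3: After multiplier: 175 × 0.9 = 157.5
Step 4: Unaffected records sum: 248
Step 5: Final sum = 157.5 + 248 = 405.5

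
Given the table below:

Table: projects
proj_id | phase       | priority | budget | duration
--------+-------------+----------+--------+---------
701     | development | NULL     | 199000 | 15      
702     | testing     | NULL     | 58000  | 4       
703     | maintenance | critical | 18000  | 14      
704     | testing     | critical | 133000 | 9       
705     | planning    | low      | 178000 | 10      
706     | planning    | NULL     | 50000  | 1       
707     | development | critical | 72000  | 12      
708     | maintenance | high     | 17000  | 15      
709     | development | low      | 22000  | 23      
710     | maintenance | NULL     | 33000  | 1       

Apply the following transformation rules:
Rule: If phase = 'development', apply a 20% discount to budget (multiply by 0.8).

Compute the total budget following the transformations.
721400.0

Step 1: Records with phase = 'development' have total budget = 293000
Step 2: Apply multiplier: 293000 × 0.8 = 234400.0
Step 3: Other records total: 487000
Step 4: Final sum = 234400.0 + 487000 = 721400.0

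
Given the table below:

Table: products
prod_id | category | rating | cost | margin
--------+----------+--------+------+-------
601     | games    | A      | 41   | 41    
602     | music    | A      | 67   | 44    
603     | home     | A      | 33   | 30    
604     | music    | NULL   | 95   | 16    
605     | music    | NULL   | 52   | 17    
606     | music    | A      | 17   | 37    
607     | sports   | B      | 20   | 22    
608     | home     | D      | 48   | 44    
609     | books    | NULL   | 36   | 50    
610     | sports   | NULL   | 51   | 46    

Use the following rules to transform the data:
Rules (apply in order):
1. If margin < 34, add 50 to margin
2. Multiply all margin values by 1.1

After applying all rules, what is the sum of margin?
601.7

Step 1: Apply Rule 1 - Add 50 to records with margin < 34
  - 4 records affected: 85 + (4 × 50) = 285
  - Unaffected records: 262
  - Sum after Rule 1: 547
Step 2: Apply Rule 2 - Multiply all by 1.1
  - 547 × 1.1 = 601.7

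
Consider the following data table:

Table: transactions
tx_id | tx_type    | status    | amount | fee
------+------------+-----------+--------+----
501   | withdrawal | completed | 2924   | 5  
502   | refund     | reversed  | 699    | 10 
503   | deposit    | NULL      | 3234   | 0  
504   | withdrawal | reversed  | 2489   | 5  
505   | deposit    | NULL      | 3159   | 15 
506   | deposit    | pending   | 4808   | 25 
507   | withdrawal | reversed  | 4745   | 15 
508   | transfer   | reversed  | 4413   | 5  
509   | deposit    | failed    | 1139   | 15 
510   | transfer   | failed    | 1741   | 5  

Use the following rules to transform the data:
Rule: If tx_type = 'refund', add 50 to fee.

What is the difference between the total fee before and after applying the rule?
50

Step 1: Original sum of fee = 100
Step 2: 1 records have tx_type = 'refund'
Step 3: Each affected record changes by 50
Step 4: Total change = 1 × 50 = 50
Step 5: New sum = 100 + 50 = 150
Step 6: Difference = |150 - 100| = 50
        (Sum increased by 50)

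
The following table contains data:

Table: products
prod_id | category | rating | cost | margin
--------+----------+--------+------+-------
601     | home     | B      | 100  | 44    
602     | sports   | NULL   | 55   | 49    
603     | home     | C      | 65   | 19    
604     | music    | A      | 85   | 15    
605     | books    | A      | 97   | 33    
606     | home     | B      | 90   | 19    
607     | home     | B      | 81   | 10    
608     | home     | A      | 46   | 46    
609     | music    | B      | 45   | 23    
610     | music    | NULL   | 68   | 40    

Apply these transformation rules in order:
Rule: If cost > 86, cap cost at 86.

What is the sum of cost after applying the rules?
703

Step 1: 3 records have cost > 86
Step 2: These records originally summed to 287
Step 3: After capping: 3 × 86 = 258
Step 4: Unaffected records sum: 445
Step 5: Final sum = 258 + 445 = 703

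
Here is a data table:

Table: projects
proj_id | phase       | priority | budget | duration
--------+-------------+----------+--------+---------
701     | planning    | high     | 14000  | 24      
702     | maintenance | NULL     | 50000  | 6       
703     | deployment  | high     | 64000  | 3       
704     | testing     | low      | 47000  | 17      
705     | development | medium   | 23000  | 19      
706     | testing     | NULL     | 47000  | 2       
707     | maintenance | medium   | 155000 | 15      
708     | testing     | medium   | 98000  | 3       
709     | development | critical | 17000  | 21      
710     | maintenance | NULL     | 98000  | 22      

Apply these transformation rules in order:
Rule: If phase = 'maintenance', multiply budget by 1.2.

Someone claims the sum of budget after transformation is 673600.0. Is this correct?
Yes, the result is correct.

Step 1: Calculate the correct sum after transformation
Step 2: Apply multiplier 1.2 to records where phase = 'maintenance'
Step 3: Correct result = 673600.0
Step 4: Claimed result = 673600.0
Step 5: 673600.0 = 673600.0 ✓
Conclusion: The claimed result is correct.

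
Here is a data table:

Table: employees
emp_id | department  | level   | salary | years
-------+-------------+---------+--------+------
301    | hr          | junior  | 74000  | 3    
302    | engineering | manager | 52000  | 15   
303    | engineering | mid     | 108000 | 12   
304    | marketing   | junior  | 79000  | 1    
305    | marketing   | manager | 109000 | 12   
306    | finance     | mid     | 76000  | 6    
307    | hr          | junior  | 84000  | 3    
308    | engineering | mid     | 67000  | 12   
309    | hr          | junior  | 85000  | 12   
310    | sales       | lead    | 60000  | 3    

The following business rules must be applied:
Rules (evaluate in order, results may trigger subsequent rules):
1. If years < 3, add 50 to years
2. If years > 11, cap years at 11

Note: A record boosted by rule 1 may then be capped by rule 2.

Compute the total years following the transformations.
81

Step 1: Apply rule 1 to records with years < 3
  - 1 records get bonus of 50
  - Of these, 1 records then exceed 11 and get capped
Step 2: Apply rule 2 to records with years > 11
  - 5 records (original) are capped
Step 3: Calculate final sum = 81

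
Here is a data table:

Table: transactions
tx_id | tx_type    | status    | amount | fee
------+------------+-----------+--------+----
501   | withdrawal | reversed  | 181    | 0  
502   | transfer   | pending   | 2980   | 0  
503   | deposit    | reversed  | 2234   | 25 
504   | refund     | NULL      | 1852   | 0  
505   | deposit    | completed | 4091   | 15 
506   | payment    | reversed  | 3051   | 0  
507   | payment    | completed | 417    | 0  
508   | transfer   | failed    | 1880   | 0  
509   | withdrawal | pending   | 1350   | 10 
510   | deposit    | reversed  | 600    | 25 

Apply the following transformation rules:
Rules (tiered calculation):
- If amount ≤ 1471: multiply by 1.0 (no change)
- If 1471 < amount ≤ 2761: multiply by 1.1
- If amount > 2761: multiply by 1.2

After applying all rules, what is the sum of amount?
21257.0

Step 1: Tier 1 (amount ≤ 1471): 4 records, sum = 2548 × 1.0 = 2548.0
Step 2: Tier 2 (1471 < amount ≤ 2761): 3 records, sum = 5966 × 1.1 = 6562.6
Step 3: Tier 3 (amount > 2761): 3 records, sum = 10122 × 1.2 = 12146.4
Step 4: Final sum = 2548.0 + 6562.6 + 12146.4 = 21257.0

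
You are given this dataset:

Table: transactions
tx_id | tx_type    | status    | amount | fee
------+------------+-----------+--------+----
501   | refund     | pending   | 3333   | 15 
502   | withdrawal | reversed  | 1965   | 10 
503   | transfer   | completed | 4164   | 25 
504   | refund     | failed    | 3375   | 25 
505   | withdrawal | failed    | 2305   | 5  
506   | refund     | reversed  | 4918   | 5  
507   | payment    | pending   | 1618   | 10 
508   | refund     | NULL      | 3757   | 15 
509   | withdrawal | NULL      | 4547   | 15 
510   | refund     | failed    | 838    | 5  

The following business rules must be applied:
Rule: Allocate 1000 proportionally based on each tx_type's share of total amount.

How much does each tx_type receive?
payment: 52.5, refund: 526.31, transfer: 135.11, withdrawal: 286.08

Step 1: Calculate total amount = 30820
Step 2: Calculate each tx_type's proportion:
  payment: 1618/30820 = 5.25% → 52.5
  refund: 16221/30820 = 52.63% → 526.31
  transfer: 4164/30820 = 13.51% → 135.11
  withdrawal: 8817/30820 = 28.61% → 286.08
Step 3: Verify: sum of allocations ≈ 1000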